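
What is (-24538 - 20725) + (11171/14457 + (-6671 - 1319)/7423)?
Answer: -4857400247890/107314311 ≈ -45263.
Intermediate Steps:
(-24538 - 20725) + (11171/14457 + (-6671 - 1319)/7423) = -45263 + (11171*(1/14457) - 7990*1/7423) = -45263 + (11171/14457 - 7990/7423) = -45263 - 32589097/107314311 = -4857400247890/107314311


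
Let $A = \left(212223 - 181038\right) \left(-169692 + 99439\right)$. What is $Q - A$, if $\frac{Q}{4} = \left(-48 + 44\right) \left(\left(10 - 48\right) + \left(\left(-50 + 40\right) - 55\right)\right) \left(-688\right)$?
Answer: $2189705981$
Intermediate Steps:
$A = -2190839805$ ($A = 31185 \left(-70253\right) = -2190839805$)
$Q = -1133824$ ($Q = 4 \left(-48 + 44\right) \left(\left(10 - 48\right) + \left(\left(-50 + 40\right) - 55\right)\right) \left(-688\right) = 4 - 4 \left(\left(10 - 48\right) - 65\right) \left(-688\right) = 4 - 4 \left(-38 - 65\right) \left(-688\right) = 4 \left(-4\right) \left(-103\right) \left(-688\right) = 4 \cdot 412 \left(-688\right) = 4 \left(-283456\right) = -1133824$)
$Q - A = -1133824 - -2190839805 = -1133824 + 2190839805 = 2189705981$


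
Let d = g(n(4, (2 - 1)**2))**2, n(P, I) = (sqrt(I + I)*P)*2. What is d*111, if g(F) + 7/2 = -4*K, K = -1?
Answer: 111/4 ≈ 27.750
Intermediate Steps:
n(P, I) = 2*P*sqrt(2)*sqrt(I) (n(P, I) = (sqrt(2*I)*P)*2 = ((sqrt(2)*sqrt(I))*P)*2 = (P*sqrt(2)*sqrt(I))*2 = 2*P*sqrt(2)*sqrt(I))
g(F) = 1/2 (g(F) = -7/2 - 4*(-1) = -7/2 + 4 = 1/2)
d = 1/4 (d = (1/2)**2 = 1/4 ≈ 0.25000)
d*111 = (1/4)*111 = 111/4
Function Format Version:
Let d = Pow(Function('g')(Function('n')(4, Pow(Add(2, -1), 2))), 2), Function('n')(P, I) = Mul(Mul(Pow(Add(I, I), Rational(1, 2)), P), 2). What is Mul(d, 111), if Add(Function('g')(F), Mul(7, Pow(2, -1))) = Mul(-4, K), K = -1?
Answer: Rational(111, 4) ≈ 27.750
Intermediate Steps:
Function('n')(P, I) = Mul(2, P, Pow(2, Rational(1, 2)), Pow(I, Rational(1, 2))) (Function('n')(P, I) = Mul(Mul(Pow(Mul(2, I), Rational(1, 2)), P), 2) = Mul(Mul(Mul(Pow(2, Rational(1, 2)), Pow(I, Rational(1, 2))), P), 2) = Mul(Mul(P, Pow(2, Rational(1, 2)), Pow(I, Rational(1, 2))), 2) = Mul(2, P, Pow(2, Rational(1, 2)), Pow(I, Rational(1, 2))))
Function('g')(F) = Rational(1, 2) (Function('g')(F) = Add(Rational(-7, 2), Mul(-4, -1)) = Add(Rational(-7, 2), 4) = Rational(1, 2))
d = Rational(1, 4) (d = Pow(Rational(1, 2), 2) = Rational(1, 4) ≈ 0.25000)
Mul(d, 111) = Mul(Rational(1, 4), 111) = Rational(111, 4)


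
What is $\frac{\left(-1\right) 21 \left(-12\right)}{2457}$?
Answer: $\frac{4}{39} \approx 0.10256$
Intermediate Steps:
$\frac{\left(-1\right) 21 \left(-12\right)}{2457} = \left(-21\right) \left(-12\right) \frac{1}{2457} = 252 \cdot \frac{1}{2457} = \frac{4}{39}$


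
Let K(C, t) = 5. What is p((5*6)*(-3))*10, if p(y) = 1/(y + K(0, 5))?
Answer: -2/17 ≈ -0.11765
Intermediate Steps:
p(y) = 1/(5 + y) (p(y) = 1/(y + 5) = 1/(5 + y))
p((5*6)*(-3))*10 = 10/(5 + (5*6)*(-3)) = 10/(5 + 30*(-3)) = 10/(5 - 90) = 10/(-85) = -1/85*10 = -2/17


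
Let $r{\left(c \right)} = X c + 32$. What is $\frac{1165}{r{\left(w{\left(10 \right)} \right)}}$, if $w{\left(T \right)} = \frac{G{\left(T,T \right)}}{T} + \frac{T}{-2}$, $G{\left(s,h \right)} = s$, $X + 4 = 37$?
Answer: $- \frac{233}{20} \approx -11.65$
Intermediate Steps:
$X = 33$ ($X = -4 + 37 = 33$)
$w{\left(T \right)} = 1 - \frac{T}{2}$ ($w{\left(T \right)} = \frac{T}{T} + \frac{T}{-2} = 1 + T \left(- \frac{1}{2}\right) = 1 - \frac{T}{2}$)
$r{\left(c \right)} = 32 + 33 c$ ($r{\left(c \right)} = 33 c + 32 = 32 + 33 c$)
$\frac{1165}{r{\left(w{\left(10 \right)} \right)}} = \frac{1165}{32 + 33 \left(1 - 5\right)} = \frac{1165}{32 + 33 \left(-4\right)} = \frac{1165}{32 - 132} = \frac{1165}{-100} = 1165 \left(- \frac{1}{100}\right) = - \frac{233}{20}$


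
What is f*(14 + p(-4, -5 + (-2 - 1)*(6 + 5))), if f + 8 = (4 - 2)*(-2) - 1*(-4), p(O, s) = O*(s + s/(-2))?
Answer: -720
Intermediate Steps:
p(O, s) = O*s/2 (p(O, s) = O*(s + s*(-½)) = O*(s - s/2) = O*(s/2) = O*s/2)
f = -8 (f = -8 + ((4 - 2)*(-2) - 1*(-4)) = -8 + (2*(-2) + 4) = -8 + (-4 + 4) = -8 + 0 = -8)
f*(14 + p(-4, -5 + (-2 - 1)*(6 + 5))) = -8*(14 + (½)*(-4)*(-5 + (-2 - 1)*(6 + 5))) = -8*(14 + (½)*(-4)*(-5 - 3*11)) = -8*(14 + (½)*(-4)*(-5 - 33)) = -8*(14 + (½)*(-4)*(-38)) = -8*(14 + 76) = -8*90 = -720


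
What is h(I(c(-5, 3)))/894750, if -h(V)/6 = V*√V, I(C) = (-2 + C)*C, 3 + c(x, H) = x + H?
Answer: -7*√35/29825 ≈ -0.0013885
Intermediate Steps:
c(x, H) = -3 + H + x (c(x, H) = -3 + (x + H) = -3 + (H + x) = -3 + H + x)
I(C) = C*(-2 + C)
h(V) = -6*V^(3/2) (h(V) = -6*V*√V = -6*V^(3/2))
h(I(c(-5, 3)))/894750 = -6*35*√35/894750 = -6*35*√35*(1/894750) = -210*√35*(1/894750) = -7*√35/29825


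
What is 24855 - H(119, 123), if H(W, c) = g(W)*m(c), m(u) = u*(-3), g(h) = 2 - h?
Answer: -18318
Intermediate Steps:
m(u) = -3*u
H(W, c) = -3*c*(2 - W) (H(W, c) = (2 - W)*(-3*c) = -3*c*(2 - W))
24855 - H(119, 123) = 24855 - 3*123*(-2 + 119) = 24855 - 3*123*117 = 24855 - 1*43173 = 24855 - 43173 = -18318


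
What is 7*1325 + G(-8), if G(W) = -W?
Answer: 9283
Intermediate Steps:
7*1325 + G(-8) = 7*1325 - 1*(-8) = 9275 + 8 = 9283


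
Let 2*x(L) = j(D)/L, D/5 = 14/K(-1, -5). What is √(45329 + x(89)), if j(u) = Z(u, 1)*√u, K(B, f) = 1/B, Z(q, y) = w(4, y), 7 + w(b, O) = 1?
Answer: √(359051009 - 267*I*√70)/89 ≈ 212.91 - 0.00066231*I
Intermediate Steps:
w(b, O) = -6 (w(b, O) = -7 + 1 = -6)
Z(q, y) = -6
D = -70 (D = 5*(14/(1/(-1))) = 5*(14/(-1)) = 5*(14*(-1)) = 5*(-14) = -70)
j(u) = -6*√u
x(L) = -3*I*√70/L (x(L) = ((-6*I*√70)/L)/2 = (-6*I*√70/L)/2 = -3*I*√70/L)
√(45329 + x(89)) = √(45329 - 3*I*√70/89)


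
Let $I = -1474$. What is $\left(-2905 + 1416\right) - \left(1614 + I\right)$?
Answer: $-1629$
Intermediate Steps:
$\left(-2905 + 1416\right) - \left(1614 + I\right) = \left(-2905 + 1416\right) - 140 = -1489 + \left(-1614 + 1474\right) = -1489 - 140 = -1629$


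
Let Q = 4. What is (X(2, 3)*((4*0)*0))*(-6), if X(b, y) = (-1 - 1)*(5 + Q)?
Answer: 0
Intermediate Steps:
X(b, y) = -18 (X(b, y) = (-1 - 1)*(5 + 4) = -2*9 = -18)
(X(2, 3)*((4*0)*0))*(-6) = -18*4*0*0*(-6) = -0*0*(-6) = -18*0*(-6) = 0*(-6) = 0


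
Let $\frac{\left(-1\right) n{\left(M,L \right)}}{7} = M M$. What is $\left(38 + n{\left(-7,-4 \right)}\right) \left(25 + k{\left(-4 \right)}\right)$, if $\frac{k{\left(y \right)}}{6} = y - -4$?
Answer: $-7625$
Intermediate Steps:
$k{\left(y \right)} = 24 + 6 y$ ($k{\left(y \right)} = 6 \left(y - -4\right) = 6 \left(y + 4\right) = 6 \left(4 + y\right) = 24 + 6 y$)
$n{\left(M,L \right)} = - 7 M^{2}$ ($n{\left(M,L \right)} = - 7 M M = - 7 M^{2}$)
$\left(38 + n{\left(-7,-4 \right)}\right) \left(25 + k{\left(-4 \right)}\right) = \left(38 - 7 \left(-7\right)^{2}\right) \left(25 + \left(24 + 6 \left(-4\right)\right)\right) = \left(38 - 343\right) \left(25 + \left(24 - 24\right)\right) = \left(38 - 343\right) \left(25 + 0\right) = \left(-305\right) 25 = -7625$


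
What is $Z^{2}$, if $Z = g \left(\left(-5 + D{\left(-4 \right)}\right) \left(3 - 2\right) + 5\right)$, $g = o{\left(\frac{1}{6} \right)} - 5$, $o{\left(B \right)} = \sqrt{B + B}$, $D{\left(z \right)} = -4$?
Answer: $\frac{1216}{3} - \frac{160 \sqrt{3}}{3} \approx 312.96$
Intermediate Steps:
$o{\left(B \right)} = \sqrt{2} \sqrt{B}$ ($o{\left(B \right)} = \sqrt{2 B} = \sqrt{2} \sqrt{B}$)
$g = -5 + \frac{\sqrt{3}}{3}$ ($g = \sqrt{2} \sqrt{\frac{1}{6}} - 5 = \frac{\sqrt{2}}{\sqrt{6}} - 5 = \sqrt{2} \frac{\sqrt{6}}{6} - 5 = \frac{\sqrt{3}}{3} - 5 = -5 + \frac{\sqrt{3}}{3} \approx -4.4227$)
$Z = 20 - \frac{4 \sqrt{3}}{3}$ ($Z = \left(-5 + \frac{\sqrt{3}}{3}\right) \left(\left(-5 - 4\right) \left(3 - 2\right) + 5\right) = \left(-5 + \frac{\sqrt{3}}{3}\right) \left(\left(-9\right) 1 + 5\right) = \left(-5 + \frac{\sqrt{3}}{3}\right) \left(-9 + 5\right) = \left(-5 + \frac{\sqrt{3}}{3}\right) \left(-4\right) = 20 - \frac{4 \sqrt{3}}{3} \approx 17.691$)
$Z^{2} = \left(20 - \frac{4 \sqrt{3}}{3}\right)^{2}$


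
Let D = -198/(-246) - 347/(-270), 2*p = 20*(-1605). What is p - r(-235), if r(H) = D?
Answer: -177696637/11070 ≈ -16052.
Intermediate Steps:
p = -16050 (p = (20*(-1605))/2 = (½)*(-32100) = -16050)
D = 23137/11070 (D = -198*(-1/246) - 347*(-1/270) = 33/41 + 347/270 = 23137/11070 ≈ 2.0901)
r(H) = 23137/11070
p - r(-235) = -16050 - 1*23137/11070 = -16050 - 23137/11070 = -177696637/11070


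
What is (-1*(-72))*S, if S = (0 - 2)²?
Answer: 288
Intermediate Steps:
S = 4 (S = (-2)² = 4)
(-1*(-72))*S = -1*(-72)*4 = 72*4 = 288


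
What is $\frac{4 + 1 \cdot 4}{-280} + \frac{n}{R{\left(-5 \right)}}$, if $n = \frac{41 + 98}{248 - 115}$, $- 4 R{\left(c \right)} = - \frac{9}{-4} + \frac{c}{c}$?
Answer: $- \frac{11367}{8645} \approx -1.3149$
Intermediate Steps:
$R{\left(c \right)} = - \frac{13}{16}$ ($R{\left(c \right)} = - \frac{- \frac{9}{-4} + \frac{c}{c}}{4} = - \frac{\left(-9\right) \left(- \frac{1}{4}\right) + 1}{4} = - \frac{\frac{9}{4} + 1}{4} = \left(- \frac{1}{4}\right) \frac{13}{4} = - \frac{13}{16}$)
$n = \frac{139}{133} \approx 1.0451$
$\frac{4 + 1 \cdot 4}{-280} + \frac{n}{R{\left(-5 \right)}} = \frac{4 + 1 \cdot 4}{-280} + \frac{139}{133 \left(- \frac{13}{16}\right)} = \left(4 + 4\right) \left(- \frac{1}{280}\right) + \frac{139}{133} \left(- \frac{16}{13}\right) = 8 \left(- \frac{1}{280}\right) - \frac{2224}{1729} = - \frac{1}{35} - \frac{2224}{1729} = - \frac{11367}{8645}$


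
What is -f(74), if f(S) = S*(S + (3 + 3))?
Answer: -5920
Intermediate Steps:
f(S) = S*(6 + S) (f(S) = S*(S + 6) = S*(6 + S))
-f(74) = -74*(6 + 74) = -74*80 = -1*5920 = -5920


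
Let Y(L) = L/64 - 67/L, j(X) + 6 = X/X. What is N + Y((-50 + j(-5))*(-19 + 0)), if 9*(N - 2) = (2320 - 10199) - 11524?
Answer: -1286679167/601920 ≈ -2137.6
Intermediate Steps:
j(X) = -5 (j(X) = -6 + X/X = -6 + 1 = -5)
N = -19385/9 (N = 2 + ((2320 - 10199) - 11524)/9 = 2 + (-7879 - 11524)/9 = 2 + (⅑)*(-19403) = 2 - 19403/9 = -19385/9 ≈ -2153.9)
Y(L) = -67/L + L/64 (Y(L) = L*(1/64) - 67/L = L/64 - 67/L = -67/L + L/64)
N + Y((-50 + j(-5))*(-19 + 0)) = -19385/9 + (-67*1/((-50 - 5)*(-19 + 0)) + ((-50 - 5)*(-19 + 0))/64) = -19385/9 + (-67/((-55*(-19))) + (-55*(-19))/64) = -19385/9 + (-67/1045 + (1/64)*1045) = -19385/9 + (-67*1/1045 + 1045/64) = -19385/9 + (-67/1045 + 1045/64) = -19385/9 + 1087737/66880 = -1286679167/601920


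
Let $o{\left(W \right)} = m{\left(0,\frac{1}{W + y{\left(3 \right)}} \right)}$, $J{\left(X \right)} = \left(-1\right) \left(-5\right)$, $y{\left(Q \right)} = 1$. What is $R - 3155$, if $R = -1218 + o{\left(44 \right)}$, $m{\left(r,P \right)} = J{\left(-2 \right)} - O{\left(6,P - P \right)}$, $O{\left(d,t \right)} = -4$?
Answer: $-4364$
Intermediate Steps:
$J{\left(X \right)} = 5$
$m{\left(r,P \right)} = 9$ ($m{\left(r,P \right)} = 5 - -4 = 5 + 4 = 9$)
$o{\left(W \right)} = 9$
$R = -1209$ ($R = -1218 + 9 = -1209$)
$R - 3155 = -1209 - 3155 = -4364$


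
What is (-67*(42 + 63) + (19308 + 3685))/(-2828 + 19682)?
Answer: 7979/8427 ≈ 0.94684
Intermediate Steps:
(-67*(42 + 63) + (19308 + 3685))/(-2828 + 19682) = (-67*105 + 22993)/16854 = (-7035 + 22993)*(1/16854) = 15958*(1/16854) = 7979/8427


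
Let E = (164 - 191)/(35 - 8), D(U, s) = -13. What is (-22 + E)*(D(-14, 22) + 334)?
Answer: -7383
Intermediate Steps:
E = -1 (E = -27/27 = -27*1/27 = -1)
(-22 + E)*(D(-14, 22) + 334) = (-22 - 1)*(-13 + 334) = -23*321 = -7383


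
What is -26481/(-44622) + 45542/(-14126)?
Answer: -39478679/15007866 ≈ -2.6305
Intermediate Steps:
-26481/(-44622) + 45542/(-14126) = -26481*(-1/44622) + 45542*(-1/14126) = 8827/14874 - 3253/1009 = -39478679/15007866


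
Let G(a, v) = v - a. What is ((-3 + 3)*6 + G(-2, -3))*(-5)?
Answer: 5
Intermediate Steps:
((-3 + 3)*6 + G(-2, -3))*(-5) = ((-3 + 3)*6 + (-3 - 1*(-2)))*(-5) = (0*6 + (-3 + 2))*(-5) = (0 - 1)*(-5) = -1*(-5) = 5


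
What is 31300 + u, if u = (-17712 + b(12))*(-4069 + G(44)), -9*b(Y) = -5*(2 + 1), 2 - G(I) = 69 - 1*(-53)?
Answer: 222659659/3 ≈ 7.4220e+7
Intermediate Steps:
G(I) = -120 (G(I) = 2 - (69 - 1*(-53)) = 2 - (69 + 53) = 2 - 1*122 = 2 - 122 = -120)
b(Y) = 5/3 (b(Y) = -(-5)*(2 + 1)/9 = -(-5)*3/9 = -1/9*(-15) = 5/3)
u = 222565759/3 (u = (-17712 + 5/3)*(-4069 - 120) = -53131/3*(-4189) = 222565759/3 ≈ 7.4189e+7)
31300 + u = 31300 + 222565759/3 = 222659659/3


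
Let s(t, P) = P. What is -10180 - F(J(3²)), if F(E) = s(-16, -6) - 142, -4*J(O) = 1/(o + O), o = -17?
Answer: -10032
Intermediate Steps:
J(O) = -1/(4*(-17 + O))
F(E) = -148 (F(E) = -6 - 142 = -148)
-10180 - F(J(3²)) = -10180 - 1*(-148) = -10180 + 148 = -10032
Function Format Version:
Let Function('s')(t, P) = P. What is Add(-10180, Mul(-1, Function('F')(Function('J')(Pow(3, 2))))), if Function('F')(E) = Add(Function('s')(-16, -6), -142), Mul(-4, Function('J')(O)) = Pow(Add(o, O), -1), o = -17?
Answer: -10032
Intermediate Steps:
Function('J')(O) = Mul(Rational(-1, 4), Pow(Add(-17, O), -1))
Function('F')(E) = -148 (Function('F')(E) = Add(-6, -142) = -148)
Add(-10180, Mul(-1, Function('F')(Function('J')(Pow(3, 2))))) = Add(-10180, Mul(-1, -148)) = Add(-10180, 148) = -10032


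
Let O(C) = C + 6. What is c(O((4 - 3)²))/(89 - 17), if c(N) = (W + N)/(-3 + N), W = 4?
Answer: 11/288 ≈ 0.038194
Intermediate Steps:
O(C) = 6 + C
c(N) = (4 + N)/(-3 + N)
c(O((4 - 3)²))/(89 - 17) = ((4 + (6 + (4 - 3)²))/(-3 + (6 + (4 - 3)²)))/(89 - 17) = ((4 + (6 + 1²))/(-3 + (6 + 1²)))/72 = ((4 + (6 + 1))/(-3 + (6 + 1)))*(1/72) = ((4 + 7)/(-3 + 7))*(1/72) = (11/4)*(1/72) = 11/288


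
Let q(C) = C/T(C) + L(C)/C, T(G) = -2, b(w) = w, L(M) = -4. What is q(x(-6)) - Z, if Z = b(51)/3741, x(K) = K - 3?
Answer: 110677/22446 ≈ 4.9308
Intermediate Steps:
x(K) = -3 + K
q(C) = -4/C - C/2 (q(C) = C/(-2) - 4/C = C*(-½) - 4/C = -C/2 - 4/C = -4/C - C/2)
Z = 17/1247 (Z = 51/3741 = 51*(1/3741) = 17/1247 ≈ 0.013633)
q(x(-6)) - Z = (-4/(-3 - 6) - (-3 - 6)/2) - 1*17/1247 = (-4/(-9) - ½*(-9)) - 17/1247 = (-4*(-⅑) + 9/2) - 17/1247 = (4/9 + 9/2) - 17/1247 = 89/18 - 17/1247 = 110677/22446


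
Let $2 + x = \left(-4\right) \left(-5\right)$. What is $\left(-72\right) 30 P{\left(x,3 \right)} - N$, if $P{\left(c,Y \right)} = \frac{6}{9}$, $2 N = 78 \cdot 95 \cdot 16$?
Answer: $-60720$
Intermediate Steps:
$x = 18$ ($x = -2 - -20 = -2 + 20 = 18$)
$N = 59280$ ($N = \frac{78 \cdot 95 \cdot 16}{2} = \frac{7410 \cdot 16}{2} = \frac{1}{2} \cdot 118560 = 59280$)
$P{\left(c,Y \right)} = \frac{2}{3}$ ($P{\left(c,Y \right)} = 6 \cdot \frac{1}{9} = \frac{2}{3}$)
$\left(-72\right) 30 P{\left(x,3 \right)} - N = \left(-72\right) 30 \cdot \frac{2}{3} - 59280 = \left(-2160\right) \frac{2}{3} - 59280 = -1440 - 59280 = -60720$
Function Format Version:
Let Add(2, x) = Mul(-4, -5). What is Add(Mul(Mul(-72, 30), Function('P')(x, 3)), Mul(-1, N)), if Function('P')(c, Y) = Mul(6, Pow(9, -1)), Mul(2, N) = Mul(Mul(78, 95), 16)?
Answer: -60720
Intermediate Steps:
x = 18 (x = Add(-2, Mul(-4, -5)) = Add(-2, 20) = 18)
N = 59280 (N = Mul(Rational(1, 2), Mul(Mul(78, 95), 16)) = Mul(Rational(1, 2), Mul(7410, 16)) = Mul(Rational(1, 2), 118560) = 59280)
Function('P')(c, Y) = Rational(2, 3) (Function('P')(c, Y) = Mul(6, Rational(1, 9)) = Rational(2, 3))
Add(Mul(Mul(-72, 30), Function('P')(x, 3)), Mul(-1, N)) = Add(Mul(Mul(-72, 30), Rational(2, 3)), Mul(-1, 59280)) = Add(Mul(-2160, Rational(2, 3)), -59280) = Add(-1440, -59280) = -60720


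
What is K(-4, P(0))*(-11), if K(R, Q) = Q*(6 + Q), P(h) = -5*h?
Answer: 0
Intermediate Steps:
K(-4, P(0))*(-11) = ((-5*0)*(6 - 5*0))*(-11) = (0*(6 + 0))*(-11) = (0*6)*(-11) = 0*(-11) = 0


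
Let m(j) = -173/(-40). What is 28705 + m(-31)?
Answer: 1148373/40 ≈ 28709.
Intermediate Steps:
m(j) = 173/40 (m(j) = -173*(-1/40) = 173/40)
28705 + m(-31) = 28705 + 173/40 = 1148373/40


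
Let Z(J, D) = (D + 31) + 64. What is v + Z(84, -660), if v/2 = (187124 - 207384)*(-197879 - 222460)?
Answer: 17032135715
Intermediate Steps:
Z(J, D) = 95 + D (Z(J, D) = (31 + D) + 64 = 95 + D)
v = 17032136280 (v = 2*((187124 - 207384)*(-197879 - 222460)) = 2*(-20260*(-420339)) = 2*8516068140 = 17032136280)
v + Z(84, -660) = 17032136280 + (95 - 660) = 17032136280 - 565 = 17032135715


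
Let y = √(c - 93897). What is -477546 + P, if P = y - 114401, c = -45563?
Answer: -591947 + 2*I*√34865 ≈ -5.9195e+5 + 373.44*I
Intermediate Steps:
y = 2*I*√34865 (y = √(-45563 - 93897) = √(-139460) = 2*I*√34865 ≈ 373.44*I)
P = -114401 + 2*I*√34865 (P = 2*I*√34865 - 114401 = -114401 + 2*I*√34865 ≈ -1.144e+5 + 373.44*I)
-477546 + P = -477546 + (-114401 + 2*I*√34865) = -591947 + 2*I*√34865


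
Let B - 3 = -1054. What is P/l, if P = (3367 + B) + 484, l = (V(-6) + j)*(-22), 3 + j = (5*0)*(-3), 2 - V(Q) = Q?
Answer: -280/11 ≈ -25.455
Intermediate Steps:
B = -1051 (B = 3 - 1054 = -1051)
V(Q) = 2 - Q
j = -3 (j = -3 + (5*0)*(-3) = -3 + 0*(-3) = -3 + 0 = -3)
l = -110 (l = ((2 - 1*(-6)) - 3)*(-22) = ((2 + 6) - 3)*(-22) = (8 - 3)*(-22) = 5*(-22) = -110)
P = 2800 (P = (3367 - 1051) + 484 = 2316 + 484 = 2800)
P/l = 2800/(-110) = 2800*(-1/110) = -280/11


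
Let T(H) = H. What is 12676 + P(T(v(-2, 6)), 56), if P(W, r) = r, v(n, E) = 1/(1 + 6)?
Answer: 12732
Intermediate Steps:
v(n, E) = 1/7
12676 + P(T(v(-2, 6)), 56) = 12676 + 56 = 12732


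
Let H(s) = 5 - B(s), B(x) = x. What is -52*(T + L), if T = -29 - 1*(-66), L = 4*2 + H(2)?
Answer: -2496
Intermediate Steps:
H(s) = 5 - s
L = 11 (L = 4*2 + (5 - 1*2) = 8 + (5 - 2) = 8 + 3 = 11)
T = 37 (T = -29 + 66 = 37)
-52*(T + L) = -52*(37 + 11) = -52*48 = -2496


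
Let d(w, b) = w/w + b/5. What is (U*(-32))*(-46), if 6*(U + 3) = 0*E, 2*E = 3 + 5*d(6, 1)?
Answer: -4416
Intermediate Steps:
d(w, b) = 1 + b/5 (d(w, b) = 1 + b*(⅕) = 1 + b/5)
E = 9/2 (E = (3 + 5*(1 + (⅕)*1))/2 = (3 + 5*(1 + ⅕))/2 = (3 + 5*(6/5))/2 = (3 + 6)/2 = (½)*9 = 9/2 ≈ 4.5000)
U = -3 (U = -3 + (0*(9/2))/6 = -3 + (⅙)*0 = -3 + 0 = -3)
(U*(-32))*(-46) = -3*(-32)*(-46) = 96*(-46) = -4416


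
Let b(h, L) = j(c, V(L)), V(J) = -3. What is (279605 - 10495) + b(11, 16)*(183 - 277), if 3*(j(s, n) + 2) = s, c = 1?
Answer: 807800/3 ≈ 2.6927e+5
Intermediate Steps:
j(s, n) = -2 + s/3
b(h, L) = -5/3 (b(h, L) = -2 + (⅓)*1 = -2 + ⅓ = -5/3)
(279605 - 10495) + b(11, 16)*(183 - 277) = (279605 - 10495) - 5*(183 - 277)/3 = 269110 - 5/3*(-94) = 269110 + 470/3 = 807800/3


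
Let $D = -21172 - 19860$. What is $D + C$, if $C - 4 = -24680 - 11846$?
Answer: $-77554$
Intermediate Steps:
$D = -41032$ ($D = -21172 - 19860 = -41032$)
$C = -36522$ ($C = 4 - 36526 = -36522$)
$D + C = -41032 - 36522 = -77554$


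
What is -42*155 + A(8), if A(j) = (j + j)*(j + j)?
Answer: -6254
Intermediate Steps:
A(j) = 4*j**2 (A(j) = (2*j)*(2*j) = 4*j**2)
-42*155 + A(8) = -42*155 + 4*8**2 = -6510 + 4*64 = -6510 + 256 = -6254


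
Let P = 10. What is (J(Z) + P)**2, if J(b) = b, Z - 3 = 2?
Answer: 225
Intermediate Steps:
Z = 5 (Z = 3 + 2 = 5)
(J(Z) + P)**2 = (5 + 10)**2 = 15**2 = 225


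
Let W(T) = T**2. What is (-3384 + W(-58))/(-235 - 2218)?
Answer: 20/2453 ≈ 0.0081533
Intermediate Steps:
(-3384 + W(-58))/(-235 - 2218) = (-3384 + (-58)**2)/(-235 - 2218) = (-3384 + 3364)/(-2453) = -20*(-1/2453) = 20/2453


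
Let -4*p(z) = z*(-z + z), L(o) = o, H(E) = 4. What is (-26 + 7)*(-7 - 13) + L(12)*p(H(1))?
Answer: 380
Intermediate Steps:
p(z) = 0 (p(z) = -z*(-z + z)/4 = -z*0/4 = -¼*0 = 0)
(-26 + 7)*(-7 - 13) + L(12)*p(H(1)) = (-26 + 7)*(-7 - 13) + 12*0 = -19*(-20) + 0 = 380 + 0 = 380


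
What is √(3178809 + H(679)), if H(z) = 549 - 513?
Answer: 9*√39245 ≈ 1782.9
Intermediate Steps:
H(z) = 36
√(3178809 + H(679)) = √(3178809 + 36) = √3178845 = 9*√39245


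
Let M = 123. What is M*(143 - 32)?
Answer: 13653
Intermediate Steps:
M*(143 - 32) = 123*(143 - 32) = 123*111 = 13653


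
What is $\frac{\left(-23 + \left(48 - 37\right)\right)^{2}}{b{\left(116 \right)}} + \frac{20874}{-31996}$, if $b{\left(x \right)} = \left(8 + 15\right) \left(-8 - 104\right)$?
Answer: $- \frac{1824339}{2575678} \approx -0.70829$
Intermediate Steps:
$b{\left(x \right)} = -2576$ ($b{\left(x \right)} = 23 \left(-112\right) = -2576$)
$\frac{\left(-23 + \left(48 - 37\right)\right)^{2}}{b{\left(116 \right)}} + \frac{20874}{-31996} = \frac{\left(-23 + \left(48 - 37\right)\right)^{2}}{-2576} + \frac{20874}{-31996} = \left(-23 + \left(48 - 37\right)\right)^{2} \left(- \frac{1}{2576}\right) + 20874 \left(- \frac{1}{31996}\right) = \left(-23 + 11\right)^{2} \left(- \frac{1}{2576}\right) - \frac{10437}{15998} = \left(-12\right)^{2} \left(- \frac{1}{2576}\right) - \frac{10437}{15998} = 144 \left(- \frac{1}{2576}\right) - \frac{10437}{15998} = - \frac{9}{161} - \frac{10437}{15998} = - \frac{1824339}{2575678}$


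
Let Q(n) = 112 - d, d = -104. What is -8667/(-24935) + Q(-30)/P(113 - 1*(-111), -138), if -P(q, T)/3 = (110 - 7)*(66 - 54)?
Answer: 743091/2568305 ≈ 0.28933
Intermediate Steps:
Q(n) = 216 (Q(n) = 112 - 1*(-104) = 112 + 104 = 216)
P(q, T) = -3708 (P(q, T) = -3*(110 - 7)*(66 - 54) = -309*12 = -3*1236 = -3708)
-8667/(-24935) + Q(-30)/P(113 - 1*(-111), -138) = -8667/(-24935) + 216/(-3708) = -8667*(-1/24935) + 216*(-1/3708) = 8667/24935 - 6/103 = 743091/2568305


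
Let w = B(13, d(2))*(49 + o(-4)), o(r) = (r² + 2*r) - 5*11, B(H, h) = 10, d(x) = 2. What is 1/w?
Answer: 1/20 ≈ 0.050000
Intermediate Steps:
o(r) = -55 + r² + 2*r (o(r) = (r² + 2*r) - 55 = -55 + r² + 2*r)
w = 20 (w = 10*(49 + (-55 + (-4)² + 2*(-4))) = 10*(49 + (-55 + 16 - 8)) = 10*(49 - 47) = 10*2 = 20)
1/w = 1/20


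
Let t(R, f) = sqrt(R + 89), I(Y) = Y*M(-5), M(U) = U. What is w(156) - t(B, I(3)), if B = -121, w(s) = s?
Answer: 156 - 4*I*sqrt(2) ≈ 156.0 - 5.6569*I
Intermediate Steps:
I(Y) = -5*Y (I(Y) = Y*(-5) = -5*Y)
t(R, f) = sqrt(89 + R)
w(156) - t(B, I(3)) = 156 - sqrt(89 - 121) = 156 - sqrt(-32) = 156 - 4*I*sqrt(2)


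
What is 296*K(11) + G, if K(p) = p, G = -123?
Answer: 3133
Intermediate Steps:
296*K(11) + G = 296*11 - 123 = 3256 - 123 = 3133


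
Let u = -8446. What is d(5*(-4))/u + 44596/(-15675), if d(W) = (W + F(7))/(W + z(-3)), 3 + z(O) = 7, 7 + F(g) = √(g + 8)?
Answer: -6026948281/2118256800 + √15/135136 ≈ -2.8452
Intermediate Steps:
F(g) = -7 + √(8 + g) (F(g) = -7 + √(g + 8) = -7 + √(8 + g))
z(O) = 4 (z(O) = -3 + 7 = 4)
d(W) = (-7 + W + √15)/(4 + W) (d(W) = (W + (-7 + √(8 + 7)))/(W + 4) = (W + (-7 + √15))/(4 + W) = (-7 + W + √15)/(4 + W))
d(5*(-4))/u + 44596/(-15675) = ((-7 + 5*(-4) + √15)/(4 + 5*(-4)))/(-8446) + 44596/(-15675) = ((-7 - 20 + √15)/(4 - 20))*(-1/8446) + 44596*(-1/15675) = ((-27 + √15)/(-16))*(-1/8446) - 44596/15675 = -(-27 + √15)/16*(-1/8446) - 44596/15675 = (27/16 - √15/16)*(-1/8446) - 44596/15675 = (-27/135136 + √15/135136) - 44596/15675 = -6026948281/2118256800 + √15/135136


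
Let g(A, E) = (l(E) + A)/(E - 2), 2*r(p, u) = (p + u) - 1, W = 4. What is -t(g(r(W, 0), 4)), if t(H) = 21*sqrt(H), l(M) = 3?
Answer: -63/2 ≈ -31.500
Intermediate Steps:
r(p, u) = -1/2 + p/2 + u/2 (r(p, u) = ((p + u) - 1)/2 = (-1 + p + u)/2 = -1/2 + p/2 + u/2)
g(A, E) = (3 + A)/(-2 + E) (g(A, E) = (3 + A)/(E - 2) = (3 + A)/(-2 + E))
-t(g(r(W, 0), 4)) = -21*sqrt((3 + (-1/2 + (1/2)*4 + (1/2)*0))/(-2 + 4)) = -21*sqrt((3 + (-1/2 + 2 + 0))/2) = -21*sqrt((3 + 3/2)/2) = -21*sqrt((1/2)*(9/2)) = -21*sqrt(9/4) = -21*3/2 = -1*63/2 = -63/2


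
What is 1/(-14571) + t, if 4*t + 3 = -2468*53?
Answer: -1905988801/58284 ≈ -32702.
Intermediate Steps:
t = -130807/4 (t = -¾ + (-2468*53)/4 = -¾ + (¼)*(-130804) = -¾ - 32701 = -130807/4 ≈ -32702.)
1/(-14571) + t = 1/(-14571) - 130807/4 = -1/14571 - 130807/4 = -1905988801/58284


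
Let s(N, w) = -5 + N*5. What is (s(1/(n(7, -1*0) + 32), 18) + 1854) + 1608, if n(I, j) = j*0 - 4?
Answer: 96801/28 ≈ 3457.2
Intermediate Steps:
n(I, j) = -4 (n(I, j) = 0 - 4 = -4)
s(N, w) = -5 + 5*N
(s(1/(n(7, -1*0) + 32), 18) + 1854) + 1608 = ((-5 + 5/(-4 + 32)) + 1854) + 1608 = ((-5 + 5/28) + 1854) + 1608 = (-135/28 + 1854) + 1608 = 51777/28 + 1608 = 96801/28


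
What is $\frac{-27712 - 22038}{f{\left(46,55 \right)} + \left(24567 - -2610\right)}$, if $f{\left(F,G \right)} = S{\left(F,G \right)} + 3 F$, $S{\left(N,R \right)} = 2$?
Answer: $- \frac{49750}{27317} \approx -1.8212$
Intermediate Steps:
$f{\left(F,G \right)} = 2 + 3 F$
$\frac{-27712 - 22038}{f{\left(46,55 \right)} + \left(24567 - -2610\right)} = \frac{-27712 - 22038}{\left(2 + 3 \cdot 46\right) + \left(24567 - -2610\right)} = - \frac{49750}{\left(2 + 138\right) + \left(24567 + 2610\right)} = - \frac{49750}{140 + 27177} = - \frac{49750}{27317}$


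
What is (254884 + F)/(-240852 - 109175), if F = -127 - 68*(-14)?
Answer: -255709/350027 ≈ -0.73054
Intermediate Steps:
F = 825 (F = -127 + 952 = 825)
(254884 + F)/(-240852 - 109175) = (254884 + 825)/(-240852 - 109175) = 255709/(-350027) = 255709*(-1/350027) = -255709/350027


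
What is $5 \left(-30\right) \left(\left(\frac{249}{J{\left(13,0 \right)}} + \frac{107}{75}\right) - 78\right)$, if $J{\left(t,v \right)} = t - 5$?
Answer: $\frac{27269}{4} \approx 6817.3$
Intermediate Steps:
$J{\left(t,v \right)} = -5 + t$ ($J{\left(t,v \right)} = t - 5 = -5 + t$)
$5 \left(-30\right) \left(\left(\frac{249}{J{\left(13,0 \right)}} + \frac{107}{75}\right) - 78\right) = 5 \left(-30\right) \left(\left(\frac{249}{-5 + 13} + \frac{107}{75}\right) - 78\right) = - 150 \left(\left(\frac{249}{8} + 107 \cdot \frac{1}{75}\right) - 78\right) = - 150 \left(\left(249 \cdot \frac{1}{8} + \frac{107}{75}\right) - 78\right) = - 150 \left(\left(\frac{249}{8} + \frac{107}{75}\right) - 78\right) = - 150 \left(\frac{19531}{600} - 78\right) = \left(-150\right) \left(- \frac{27269}{600}\right) = \frac{27269}{4}$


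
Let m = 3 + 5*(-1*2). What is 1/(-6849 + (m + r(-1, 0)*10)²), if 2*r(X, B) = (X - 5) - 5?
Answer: -1/3005 ≈ -0.00033278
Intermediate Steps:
r(X, B) = -5 + X/2 (r(X, B) = ((X - 5) - 5)/2 = ((-5 + X) - 5)/2 = (-10 + X)/2 = -5 + X/2)
m = -7 (m = 3 + 5*(-2) = 3 - 10 = -7)
1/(-6849 + (m + r(-1, 0)*10)²) = 1/(-6849 + (-7 + (-5 + (½)*(-1))*10)²) = 1/(-6849 + (-7 + (-5 - ½)*10)²) = 1/(-6849 + (-7 - 11/2*10)²) = 1/(-6849 + (-7 - 55)²) = 1/(-6849 + (-62)²) = 1/(-6849 + 3844) = 1/(-3005) = -1/3005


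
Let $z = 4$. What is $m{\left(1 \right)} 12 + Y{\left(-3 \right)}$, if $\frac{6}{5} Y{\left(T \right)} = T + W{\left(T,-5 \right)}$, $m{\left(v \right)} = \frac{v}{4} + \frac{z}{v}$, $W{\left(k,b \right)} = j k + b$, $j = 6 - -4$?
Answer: $\frac{58}{3} \approx 19.333$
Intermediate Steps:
$j = 10$ ($j = 6 + 4 = 10$)
$W{\left(k,b \right)} = b + 10 k$ ($W{\left(k,b \right)} = 10 k + b = b + 10 k$)
$m{\left(v \right)} = \frac{4}{v} + \frac{v}{4}$ ($m{\left(v \right)} = \frac{v}{4} + \frac{4}{v} = \frac{4}{v} + \frac{v}{4}$)
$Y{\left(T \right)} = - \frac{25}{6} + \frac{55 T}{6}$ ($Y{\left(T \right)} = \frac{5 \left(T + \left(-5 + 10 T\right)\right)}{6} = \frac{5 \left(-5 + 11 T\right)}{6} = - \frac{25}{6} + \frac{55 T}{6}$)
$m{\left(1 \right)} 12 + Y{\left(-3 \right)} = \left(\frac{4}{1} + \frac{1}{4} \cdot 1\right) 12 + \left(- \frac{25}{6} + \frac{55}{6} \left(-3\right)\right) = \left(4 \cdot 1 + \frac{1}{4}\right) 12 - \frac{95}{3} = \left(4 + \frac{1}{4}\right) 12 - \frac{95}{3} = \frac{17}{4} \cdot 12 - \frac{95}{3} = 51 - \frac{95}{3} = \frac{58}{3}$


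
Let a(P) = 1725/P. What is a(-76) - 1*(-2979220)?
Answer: 226418995/76 ≈ 2.9792e+6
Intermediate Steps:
a(-76) - 1*(-2979220) = 1725/(-76) - 1*(-2979220) = 1725*(-1/76) + 2979220 = -1725/76 + 2979220 = 226418995/76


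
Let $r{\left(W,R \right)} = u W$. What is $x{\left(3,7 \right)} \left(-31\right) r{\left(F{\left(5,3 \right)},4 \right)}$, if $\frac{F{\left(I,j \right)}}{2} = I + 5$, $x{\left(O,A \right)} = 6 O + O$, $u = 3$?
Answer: $-39060$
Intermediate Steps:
$x{\left(O,A \right)} = 7 O$
$F{\left(I,j \right)} = 10 + 2 I$ ($F{\left(I,j \right)} = 2 \left(I + 5\right) = 2 \left(5 + I\right) = 10 + 2 I$)
$r{\left(W,R \right)} = 3 W$
$x{\left(3,7 \right)} \left(-31\right) r{\left(F{\left(5,3 \right)},4 \right)} = 7 \cdot 3 \left(-31\right) 3 \left(10 + 2 \cdot 5\right) = 21 \left(-31\right) 3 \left(10 + 10\right) = - 651 \cdot 3 \cdot 20 = \left(-651\right) 60 = -39060$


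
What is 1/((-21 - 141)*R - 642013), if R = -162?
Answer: -1/615769 ≈ -1.6240e-6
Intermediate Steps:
1/((-21 - 141)*R - 642013) = 1/((-21 - 141)*(-162) - 642013) = 1/(-162*(-162) - 642013) = 1/(26244 - 642013) = 1/(-615769) = -1/615769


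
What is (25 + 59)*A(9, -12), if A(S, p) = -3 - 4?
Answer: -588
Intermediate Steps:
A(S, p) = -7
(25 + 59)*A(9, -12) = (25 + 59)*(-7) = 84*(-7) = -588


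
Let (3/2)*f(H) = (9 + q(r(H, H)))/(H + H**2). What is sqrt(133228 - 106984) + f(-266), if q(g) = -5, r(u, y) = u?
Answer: 17129074/105735 ≈ 162.00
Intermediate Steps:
f(H) = 8/(3*(H + H**2)) (f(H) = 2*((9 - 5)/(H + H**2))/3 = 2*(4/(H + H**2))/3 = 8/(3*(H + H**2)))
sqrt(133228 - 106984) + f(-266) = sqrt(133228 - 106984) + (8/3)/(-266*(1 - 266)) = sqrt(26244) + (8/3)*(-1/266)/(-265) = 162 + (8/3)*(-1/266)*(-1/265) = 162 + 4/105735 = 17129074/105735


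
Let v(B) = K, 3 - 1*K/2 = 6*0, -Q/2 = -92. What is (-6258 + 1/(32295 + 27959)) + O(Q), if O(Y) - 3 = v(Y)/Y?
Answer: -17336792993/2771684 ≈ -6255.0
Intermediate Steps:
Q = 184 (Q = -2*(-92) = 184)
K = 6 (K = 6 - 12*0 = 6 - 2*0 = 6 + 0 = 6)
v(B) = 6
O(Y) = 3 + 6/Y
(-6258 + 1/(32295 + 27959)) + O(Q) = (-6258 + 1/(32295 + 27959)) + (3 + 6/184) = (-6258 + 1/60254) + (3 + 6*(1/184)) = (-6258 + 1/60254) + (3 + 3/92) = -377069531/60254 + 279/92 = -17336792993/2771684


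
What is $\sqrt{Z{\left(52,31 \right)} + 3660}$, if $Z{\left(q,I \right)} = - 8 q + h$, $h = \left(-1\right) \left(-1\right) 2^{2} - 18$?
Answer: $\sqrt{3230} \approx 56.833$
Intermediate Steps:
$h = -14$ ($h = 1 \cdot 4 - 18 = 4 - 18 = -14$)
$Z{\left(q,I \right)} = -14 - 8 q$ ($Z{\left(q,I \right)} = - 8 q - 14 = -14 - 8 q$)
$\sqrt{Z{\left(52,31 \right)} + 3660} = \sqrt{\left(-14 - 416\right) + 3660} = \sqrt{-430 + 3660} = \sqrt{3230}$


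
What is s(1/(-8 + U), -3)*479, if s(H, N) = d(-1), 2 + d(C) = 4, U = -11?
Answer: 958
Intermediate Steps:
d(C) = 2 (d(C) = -2 + 4 = 2)
s(H, N) = 2
s(1/(-8 + U), -3)*479 = 2*479 = 958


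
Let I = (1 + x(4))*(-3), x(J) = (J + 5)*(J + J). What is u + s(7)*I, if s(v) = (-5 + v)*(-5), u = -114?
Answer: 2076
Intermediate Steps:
s(v) = 25 - 5*v
x(J) = 2*J*(5 + J) (x(J) = (5 + J)*(2*J) = 2*J*(5 + J))
I = -219 (I = (1 + 2*4*(5 + 4))*(-3) = (1 + 2*4*9)*(-3) = (1 + 72)*(-3) = 73*(-3) = -219)
u + s(7)*I = -114 + (25 - 5*7)*(-219) = -114 + (25 - 35)*(-219) = -114 - 10*(-219) = -114 + 2190 = 2076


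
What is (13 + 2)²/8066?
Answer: 225/8066 ≈ 0.027895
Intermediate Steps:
(13 + 2)²/8066 = 15²*(1/8066) = 225*(1/8066) = 225/8066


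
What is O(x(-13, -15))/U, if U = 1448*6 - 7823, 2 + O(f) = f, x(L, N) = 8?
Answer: 6/865 ≈ 0.0069364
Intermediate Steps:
O(f) = -2 + f
U = 865 (U = 8688 - 7823 = 865)
O(x(-13, -15))/U = (-2 + 8)/865 = 6*(1/865) = 6/865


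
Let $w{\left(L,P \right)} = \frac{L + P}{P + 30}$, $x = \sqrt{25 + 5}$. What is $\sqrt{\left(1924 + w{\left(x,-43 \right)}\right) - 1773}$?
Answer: $\frac{\sqrt{26078 - 13 \sqrt{30}}}{13} \approx 12.405$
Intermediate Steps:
$x = \sqrt{30} \approx 5.4772$
$w{\left(L,P \right)} = \frac{L + P}{30 + P}$
$\sqrt{\left(1924 + w{\left(x,-43 \right)}\right) - 1773} = \sqrt{\left(1924 + \frac{\sqrt{30} - 43}{30 - 43}\right) - 1773} = \sqrt{\left(1924 + \frac{-43 + \sqrt{30}}{-13}\right) - 1773} = \sqrt{\left(1924 - \frac{-43 + \sqrt{30}}{13}\right) - 1773} = \sqrt{\left(1924 + \left(\frac{43}{13} - \frac{\sqrt{30}}{13}\right)\right) - 1773} = \sqrt{\left(\frac{25055}{13} - \frac{\sqrt{30}}{13}\right) - 1773} = \sqrt{\frac{2006}{13} - \frac{\sqrt{30}}{13}}$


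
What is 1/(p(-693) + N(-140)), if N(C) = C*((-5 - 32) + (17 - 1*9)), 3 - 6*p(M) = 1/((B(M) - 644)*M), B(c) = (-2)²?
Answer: 2661120/10805477759 ≈ 0.00024628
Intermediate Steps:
B(c) = 4
p(M) = ½ + 1/(3840*M) (p(M) = ½ - 1/(6*(4 - 644)*M) = ½ - 1/(6*(-640)*M) = ½ - (-1)/(3840*M) = ½ + 1/(3840*M))
N(C) = -29*C (N(C) = C*(-37 + (17 - 9)) = C*(-37 + 8) = C*(-29) = -29*C)
1/(p(-693) + N(-140)) = 1/((1/3840)*(1 + 1920*(-693))/(-693) - 29*(-140)) = 1/((1/3840)*(-1/693)*(1 - 1330560) + 4060) = 1/((1/3840)*(-1/693)*(-1330559) + 4060) = 1/(1330559/2661120 + 4060) = 1/(10805477759/2661120) = 2661120/10805477759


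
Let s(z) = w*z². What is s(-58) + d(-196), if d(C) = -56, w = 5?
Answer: 16764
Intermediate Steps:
s(z) = 5*z²
s(-58) + d(-196) = 5*(-58)² - 56 = 5*3364 - 56 = 16820 - 56 = 16764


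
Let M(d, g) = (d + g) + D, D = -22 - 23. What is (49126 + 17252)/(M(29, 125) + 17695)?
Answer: 33189/8902 ≈ 3.7283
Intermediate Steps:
D = -45
M(d, g) = -45 + d + g (M(d, g) = (d + g) - 45 = -45 + d + g)
(49126 + 17252)/(M(29, 125) + 17695) = (49126 + 17252)/((-45 + 29 + 125) + 17695) = 66378/(109 + 17695) = 66378/17804 = 66378*(1/17804) = 33189/8902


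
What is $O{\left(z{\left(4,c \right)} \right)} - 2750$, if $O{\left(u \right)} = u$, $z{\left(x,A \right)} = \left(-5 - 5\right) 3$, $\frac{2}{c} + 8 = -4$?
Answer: $-2780$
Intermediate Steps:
$c = - \frac{1}{6}$ ($c = \frac{2}{-8 - 4} = \frac{2}{-12} = 2 \left(- \frac{1}{12}\right) = - \frac{1}{6} \approx -0.16667$)
$z{\left(x,A \right)} = -30$ ($z{\left(x,A \right)} = \left(-10\right) 3 = -30$)
$O{\left(z{\left(4,c \right)} \right)} - 2750 = -30 - 2750 = -2780$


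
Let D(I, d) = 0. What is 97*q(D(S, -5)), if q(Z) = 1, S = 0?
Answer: 97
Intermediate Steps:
97*q(D(S, -5)) = 97*1 = 97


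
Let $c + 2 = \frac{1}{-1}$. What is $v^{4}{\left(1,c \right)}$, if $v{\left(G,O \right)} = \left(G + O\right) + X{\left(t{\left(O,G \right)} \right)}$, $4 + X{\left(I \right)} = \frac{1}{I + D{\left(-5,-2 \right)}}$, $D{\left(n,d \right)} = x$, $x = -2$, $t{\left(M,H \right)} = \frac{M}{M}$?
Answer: $2401$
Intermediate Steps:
$t{\left(M,H \right)} = 1$
$c = -3$ ($c = -2 + \frac{1}{-1} = -2 - 1 = -3$)
$D{\left(n,d \right)} = -2$
$X{\left(I \right)} = -4 + \frac{1}{-2 + I}$ ($X{\left(I \right)} = -4 + \frac{1}{I - 2} = -4 + \frac{1}{-2 + I}$)
$v{\left(G,O \right)} = -5 + G + O$ ($v{\left(G,O \right)} = \left(G + O\right) + \frac{9 - 4}{-2 + 1} = \left(G + O\right) + \frac{9 - 4}{-1} = \left(G + O\right) - 5 = -5 + G + O$)
$v^{4}{\left(1,c \right)} = \left(-5 + 1 - 3\right)^{4} = \left(-7\right)^{4} = 2401$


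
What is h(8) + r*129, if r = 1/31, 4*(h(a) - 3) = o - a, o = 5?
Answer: 795/124 ≈ 6.4113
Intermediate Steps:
h(a) = 17/4 - a/4 (h(a) = 3 + (5 - a)/4 = 3 + (5/4 - a/4) = 17/4 - a/4)
r = 1/31 ≈ 0.032258
h(8) + r*129 = (17/4 - ¼*8) + (1/31)*129 = (17/4 - 2) + 129/31 = 9/4 + 129/31 = 795/124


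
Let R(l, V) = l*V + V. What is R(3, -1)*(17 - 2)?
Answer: -60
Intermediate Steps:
R(l, V) = V + V*l (R(l, V) = V*l + V = V + V*l)
R(3, -1)*(17 - 2) = (-(1 + 3))*(17 - 2) = -1*4*15 = -4*15 = -60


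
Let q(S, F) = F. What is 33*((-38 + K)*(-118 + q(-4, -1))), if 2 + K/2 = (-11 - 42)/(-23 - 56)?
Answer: 12613524/79 ≈ 1.5966e+5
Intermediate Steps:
K = -210/79 (K = -4 + 2*((-11 - 42)/(-23 - 56)) = -4 + 2*(-53/(-79)) = -4 + 2*(-53*(-1/79)) = -4 + 2*(53/79) = -4 + 106/79 = -210/79 ≈ -2.6582)
33*((-38 + K)*(-118 + q(-4, -1))) = 33*((-38 - 210/79)*(-118 - 1)) = 33*(-3212/79*(-119)) = 33*(382228/79) = 12613524/79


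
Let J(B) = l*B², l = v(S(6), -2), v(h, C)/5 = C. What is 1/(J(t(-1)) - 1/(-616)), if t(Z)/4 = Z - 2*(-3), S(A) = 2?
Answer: -616/2463999 ≈ -0.00025000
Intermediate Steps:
v(h, C) = 5*C
t(Z) = 24 + 4*Z (t(Z) = 4*(Z - 2*(-3)) = 4*(Z + 6) = 4*(6 + Z) = 24 + 4*Z)
l = -10 (l = 5*(-2) = -10)
J(B) = -10*B²
1/(J(t(-1)) - 1/(-616)) = 1/(-10*(24 + 4*(-1))² - 1/(-616)) = 1/(-10*(24 - 4)² - 1*(-1/616)) = 1/(-10*20² + 1/616) = 1/(-10*400 + 1/616) = 1/(-4000 + 1/616) = 1/(-2463999/616) = -616/2463999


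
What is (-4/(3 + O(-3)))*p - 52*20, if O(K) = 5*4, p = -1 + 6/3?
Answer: -23924/23 ≈ -1040.2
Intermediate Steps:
p = 1 (p = -1 + 6*(⅓) = -1 + 2 = 1)
O(K) = 20
(-4/(3 + O(-3)))*p - 52*20 = (-4/(3 + 20))*1 - 52*20 = (-4/23)*1 - 1040 = ((1/23)*(-4))*1 - 1040 = -4/23*1 - 1040 = -4/23 - 1040 = -23924/23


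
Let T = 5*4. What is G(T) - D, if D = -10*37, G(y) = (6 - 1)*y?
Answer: 470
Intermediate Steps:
T = 20
G(y) = 5*y
D = -370
G(T) - D = 5*20 - 1*(-370) = 100 + 370 = 470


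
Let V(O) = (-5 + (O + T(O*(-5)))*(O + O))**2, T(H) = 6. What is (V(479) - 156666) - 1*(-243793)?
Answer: 215876477752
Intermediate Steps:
V(O) = (-5 + 2*O*(6 + O))**2 (V(O) = (-5 + (O + 6)*(O + O))**2 = (-5 + (6 + O)*(2*O))**2 = (-5 + 2*O*(6 + O))**2)
(V(479) - 156666) - 1*(-243793) = ((-5 + 2*479**2 + 12*479)**2 - 156666) - 1*(-243793) = ((-5 + 2*229441 + 5748)**2 - 156666) + 243793 = ((-5 + 458882 + 5748)**2 - 156666) + 243793 = (464625**2 - 156666) + 243793 = (215876390625 - 156666) + 243793 = 215876233959 + 243793 = 215876477752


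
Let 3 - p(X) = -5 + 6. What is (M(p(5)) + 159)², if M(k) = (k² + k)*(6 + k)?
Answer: 42849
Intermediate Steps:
p(X) = 2 (p(X) = 3 - (-5 + 6) = 3 - 1*1 = 3 - 1 = 2)
M(k) = (6 + k)*(k + k²) (M(k) = (k + k²)*(6 + k) = (6 + k)*(k + k²))
(M(p(5)) + 159)² = (2*(6 + 2² + 7*2) + 159)² = (2*(6 + 4 + 14) + 159)² = (2*24 + 159)² = (48 + 159)² = 207² = 42849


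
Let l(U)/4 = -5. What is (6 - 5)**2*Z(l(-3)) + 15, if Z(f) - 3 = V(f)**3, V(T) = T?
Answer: -7982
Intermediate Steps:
l(U) = -20 (l(U) = 4*(-5) = -20)
Z(f) = 3 + f**3
(6 - 5)**2*Z(l(-3)) + 15 = (6 - 5)**2*(3 + (-20)**3) + 15 = 1**2*(3 - 8000) + 15 = 1*(-7997) + 15 = -7997 + 15 = -7982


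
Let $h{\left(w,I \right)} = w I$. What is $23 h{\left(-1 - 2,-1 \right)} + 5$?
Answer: $74$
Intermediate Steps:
$h{\left(w,I \right)} = I w$
$23 h{\left(-1 - 2,-1 \right)} + 5 = 23 \left(- (-1 - 2)\right) + 5 = 23 \left(\left(-1\right) \left(-3\right)\right) + 5 = 23 \cdot 3 + 5 = 69 + 5 = 74$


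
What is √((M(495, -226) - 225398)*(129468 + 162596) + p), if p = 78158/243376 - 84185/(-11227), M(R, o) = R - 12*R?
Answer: 3*I*√3495547352429933692767127574/683095588 ≈ 2.5966e+5*I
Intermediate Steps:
M(R, o) = -11*R
p = 10683044213/1366191176 (p = 78158*(1/243376) - 84185*(-1/11227) = 39079/121688 + 84185/11227 = 10683044213/1366191176 ≈ 7.8196)
√((M(495, -226) - 225398)*(129468 + 162596) + p) = √((-11*495 - 225398)*(129468 + 162596) + 10683044213/1366191176) = √((-5445 - 225398)*292064 + 10683044213/1366191176) = √(-230843*292064 + 10683044213/1366191176) = √(-67420929952 + 10683044213/1366191176) = √(-92109879567453459339/1366191176) = 3*I*√3495547352429933692767127574/683095588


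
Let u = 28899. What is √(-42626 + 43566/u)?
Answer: 2*I*√5851074738/741 ≈ 206.46*I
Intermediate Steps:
√(-42626 + 43566/u) = √(-42626 + 43566/28899) = √(-42626 + 43566*(1/28899)) = √(-42626 + 14522/9633) = √(-410601736/9633) = 2*I*√5851074738/741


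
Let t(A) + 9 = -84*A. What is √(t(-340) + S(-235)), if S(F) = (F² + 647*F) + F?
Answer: 2*I*√17126 ≈ 261.73*I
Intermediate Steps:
t(A) = -9 - 84*A
S(F) = F² + 648*F
√(t(-340) + S(-235)) = √((-9 - 84*(-340)) - 235*(648 - 235)) = √((-9 + 28560) - 235*413) = √(28551 - 97055) = √(-68504) = 2*I*√17126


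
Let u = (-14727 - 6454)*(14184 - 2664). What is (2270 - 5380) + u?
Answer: -244008230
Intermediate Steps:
u = -244005120 (u = -21181*11520 = -244005120)
(2270 - 5380) + u = (2270 - 5380) - 244005120 = -3110 - 244005120 = -244008230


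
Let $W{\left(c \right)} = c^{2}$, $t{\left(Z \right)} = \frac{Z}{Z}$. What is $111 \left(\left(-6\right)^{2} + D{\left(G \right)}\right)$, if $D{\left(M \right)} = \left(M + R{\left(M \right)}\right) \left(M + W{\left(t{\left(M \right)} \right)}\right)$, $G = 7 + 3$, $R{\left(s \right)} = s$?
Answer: $28416$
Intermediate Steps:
$G = 10$
$t{\left(Z \right)} = 1$
$D{\left(M \right)} = 2 M \left(1 + M\right)$ ($D{\left(M \right)} = \left(M + M\right) \left(M + 1^{2}\right) = 2 M \left(M + 1\right) = 2 M \left(1 + M\right)$)
$111 \left(\left(-6\right)^{2} + D{\left(G \right)}\right) = 111 \left(\left(-6\right)^{2} + 2 \cdot 10 \left(1 + 10\right)\right) = 111 \left(36 + 2 \cdot 10 \cdot 11\right) = 111 \left(36 + 220\right) = 111 \cdot 256 = 28416$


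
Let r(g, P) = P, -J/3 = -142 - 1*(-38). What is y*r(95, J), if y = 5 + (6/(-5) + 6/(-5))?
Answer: 4056/5 ≈ 811.20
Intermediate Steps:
J = 312 (J = -3*(-142 - 1*(-38)) = -3*(-142 + 38) = -3*(-104) = 312)
y = 13/5 (y = 5 + (6*(-1/5) + 6*(-1/5)) = 5 + (-6/5 - 6/5) = 5 - 12/5 = 13/5 ≈ 2.6000)
y*r(95, J) = (13/5)*312 = 4056/5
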